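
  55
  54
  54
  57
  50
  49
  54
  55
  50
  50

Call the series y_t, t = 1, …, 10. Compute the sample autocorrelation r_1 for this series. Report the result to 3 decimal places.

0.111

Mean ȳ = (55 + 54 + 54 + 57 + 50 + 49 + 54 + 55 + 50 + 50)/10 = 52.8000
Numerator Σ_{t=1}^{9}(y_t−ȳ)(y_{t+1}−ȳ) = 7.7600
Denominator Σ(y_t−ȳ)² = 69.6000
r_1 = 7.7600 / 69.6000 = 0.111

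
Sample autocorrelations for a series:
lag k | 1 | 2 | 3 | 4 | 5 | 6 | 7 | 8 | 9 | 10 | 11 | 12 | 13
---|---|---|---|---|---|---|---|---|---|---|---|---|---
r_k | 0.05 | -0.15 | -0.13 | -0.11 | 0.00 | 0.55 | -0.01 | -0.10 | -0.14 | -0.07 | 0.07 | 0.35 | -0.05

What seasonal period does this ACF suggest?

The largest autocorrelation is r_6 = 0.55, with a weaker echo at lag 12 (0.35); the remaining lags stay at or below 0.07.
The dominant spike at lag 6 indicates a seasonal period of 6.

6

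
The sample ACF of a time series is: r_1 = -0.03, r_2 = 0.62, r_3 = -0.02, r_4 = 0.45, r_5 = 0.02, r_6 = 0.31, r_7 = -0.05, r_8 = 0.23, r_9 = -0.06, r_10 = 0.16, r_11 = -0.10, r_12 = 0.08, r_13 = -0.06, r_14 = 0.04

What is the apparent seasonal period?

The largest autocorrelation is r_2 = 0.62, with weaker echoes at lags 4 (0.45), 6 (0.31), 8 (0.23) and 10 (0.16); the remaining lags stay at or below 0.08.
The dominant spike at lag 2 indicates a seasonal period of 2.

2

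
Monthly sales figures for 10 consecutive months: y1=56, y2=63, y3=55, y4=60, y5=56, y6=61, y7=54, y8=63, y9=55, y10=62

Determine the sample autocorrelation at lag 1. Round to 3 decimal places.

Mean ȳ = (56 + 63 + 55 + 60 + 56 + 61 + 54 + 63 + 55 + 62)/10 = 58.5000
Numerator Σ_{t=1}^{9}(y_t−ȳ)(y_{t+1}−ȳ) = -101.7500
Denominator Σ(y_t−ȳ)² = 118.5000
r_1 = -101.7500 / 118.5000 = -0.859

-0.859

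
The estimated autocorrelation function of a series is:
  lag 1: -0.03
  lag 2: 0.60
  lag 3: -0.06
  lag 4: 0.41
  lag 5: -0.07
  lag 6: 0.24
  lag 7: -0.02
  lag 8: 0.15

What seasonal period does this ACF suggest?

The largest autocorrelation is r_2 = 0.60, with weaker echoes at lags 4 (0.41), 6 (0.24) and 8 (0.15); the remaining lags stay at or below -0.02.
The dominant spike at lag 2 indicates a seasonal period of 2.

2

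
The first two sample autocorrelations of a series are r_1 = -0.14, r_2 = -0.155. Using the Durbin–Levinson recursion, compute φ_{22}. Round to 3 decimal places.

-0.178

φ_{22} = (r_2 − r_1²) / (1 − r_1²)
r_1² = (-0.14)² = 0.0196
Numerator = -0.155 − 0.0196 = -0.1746; denominator = 1 − 0.0196 = 0.9804
φ_{22} = -0.1746 / 0.9804 = -0.178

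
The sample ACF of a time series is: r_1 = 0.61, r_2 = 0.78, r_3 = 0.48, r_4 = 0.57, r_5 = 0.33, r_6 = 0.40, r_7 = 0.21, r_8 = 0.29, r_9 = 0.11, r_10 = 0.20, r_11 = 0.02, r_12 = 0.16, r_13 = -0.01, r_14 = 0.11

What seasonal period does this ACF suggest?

The largest autocorrelation is r_2 = 0.78; the remaining lags stay at or below 0.61.
The dominant spike at lag 2 indicates a seasonal period of 2.

2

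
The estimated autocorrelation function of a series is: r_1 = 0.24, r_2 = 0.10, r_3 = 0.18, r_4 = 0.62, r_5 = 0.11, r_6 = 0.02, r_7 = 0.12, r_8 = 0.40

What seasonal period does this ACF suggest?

The largest autocorrelation is r_4 = 0.62, with a weaker echo at lag 8 (0.40); the remaining lags stay at or below 0.24. The elevated value at lag 1 (0.24), dropping to 0.10 at lag 2, reflects decaying short-term dependence rather than seasonality.
The dominant spike at lag 4 indicates a seasonal period of 4.

4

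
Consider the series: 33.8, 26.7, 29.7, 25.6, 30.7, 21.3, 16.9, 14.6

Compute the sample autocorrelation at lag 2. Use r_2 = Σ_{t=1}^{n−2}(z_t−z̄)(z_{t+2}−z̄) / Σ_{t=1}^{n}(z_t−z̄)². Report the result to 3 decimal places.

0.186

Mean z̄ = (33.8 + 26.7 + 29.7 + 25.6 + 30.7 + 21.3 + 16.9 + 14.6)/8 = 24.9125
Σ(z_t−z̄)(z_{t+2}−z̄) = (42.5489) + (1.2289) + (27.7077) + (-2.4836) + (-46.3723) + (37.2539) = 59.8834
Denominator Σ(z_t−z̄)² = 322.6688
r_2 = 59.8834 / 322.6688 = 0.186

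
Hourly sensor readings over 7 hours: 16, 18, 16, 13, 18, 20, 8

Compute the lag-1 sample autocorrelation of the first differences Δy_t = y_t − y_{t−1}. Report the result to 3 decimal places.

-0.146

First differences Δy: 2, -2, -3, 5, 2, -12
Mean of differences = -1.3333
Numerator Σ(Δy_t−Δȳ)(Δy_{t+1}−Δȳ) = -26.1111
Denominator Σ(Δy_t−Δȳ)² = 179.3333
r_1(Δy) = -26.1111 / 179.3333 = -0.146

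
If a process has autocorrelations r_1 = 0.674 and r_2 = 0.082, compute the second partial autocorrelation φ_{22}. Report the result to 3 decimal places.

φ_{22} = (r_2 − r_1²) / (1 − r_1²)
r_1² = (0.674)² = 0.454276
Numerator = 0.082 − 0.4543 = -0.3723; denominator = 1 − 0.4543 = 0.5457
φ_{22} = -0.3723 / 0.5457 = -0.682

-0.682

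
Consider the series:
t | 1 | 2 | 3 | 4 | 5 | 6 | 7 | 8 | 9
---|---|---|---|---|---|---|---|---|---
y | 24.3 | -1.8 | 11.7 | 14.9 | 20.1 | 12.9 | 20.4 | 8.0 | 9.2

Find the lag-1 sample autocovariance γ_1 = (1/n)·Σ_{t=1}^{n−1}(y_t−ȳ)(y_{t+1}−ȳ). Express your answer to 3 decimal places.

Mean ȳ = (24.3 − 1.8 + 11.7 + 14.9 + 20.1 + 12.9 + 20.4 + 8.0 + 9.2)/9 = 13.3000
Σ_{t=1}^{8}(y_t−ȳ)(y_{t+1}−ȳ) = -155.0800
γ_1 = -155.0800 / 9 = -17.231

-17.231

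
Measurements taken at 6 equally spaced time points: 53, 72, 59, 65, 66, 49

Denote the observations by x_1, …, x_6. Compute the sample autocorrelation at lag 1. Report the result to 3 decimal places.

-0.407

Mean x̄ = (53 + 72 + 59 + 65 + 66 + 49)/6 = 60.6667
Σ(x_t−x̄)(x_{t+1}−x̄) = (-86.8889) + (-18.8889) + (-7.2222) + (23.1111) + (-62.2222) = -152.1111
Denominator Σ(x_t−x̄)² = 373.3333
r_1 = -152.1111 / 373.3333 = -0.407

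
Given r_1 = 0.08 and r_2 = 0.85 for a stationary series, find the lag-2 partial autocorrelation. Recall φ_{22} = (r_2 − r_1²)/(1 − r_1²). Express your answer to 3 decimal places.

φ_{22} = (r_2 − r_1²) / (1 − r_1²)
r_1² = (0.08)² = 0.0064
Numerator = 0.85 − 0.0064 = 0.8436; denominator = 1 − 0.0064 = 0.9936
φ_{22} = 0.8436 / 0.9936 = 0.849

0.849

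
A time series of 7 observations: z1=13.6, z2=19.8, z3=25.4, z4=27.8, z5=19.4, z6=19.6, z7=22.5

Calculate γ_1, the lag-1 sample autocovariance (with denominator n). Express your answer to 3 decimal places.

Mean z̄ = (13.6 + 19.8 + 25.4 + 27.8 + 19.4 + 19.6 + 22.5)/7 = 21.1571
Σ_{t=1}^{6}(z_t−z̄)(z_{t+1}−z̄) = 21.6553
γ_1 = 21.6553 / 7 = 3.094

3.094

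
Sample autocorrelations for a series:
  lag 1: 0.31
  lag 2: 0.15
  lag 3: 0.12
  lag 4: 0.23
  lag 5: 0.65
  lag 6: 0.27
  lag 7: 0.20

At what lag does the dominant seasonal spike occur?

5

The largest autocorrelation is r_5 = 0.65; the remaining lags stay at or below 0.31. The elevated value at lag 1 (0.31), dropping to 0.15 at lag 2, reflects decaying short-term dependence rather than seasonality.
The dominant spike at lag 5 indicates a seasonal period of 5.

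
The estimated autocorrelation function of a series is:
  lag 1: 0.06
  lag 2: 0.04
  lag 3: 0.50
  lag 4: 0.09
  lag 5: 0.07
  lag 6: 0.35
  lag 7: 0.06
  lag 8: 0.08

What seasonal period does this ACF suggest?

3

The largest autocorrelation is r_3 = 0.50, with a weaker echo at lag 6 (0.35); the remaining lags stay at or below 0.09.
The dominant spike at lag 3 indicates a seasonal period of 3.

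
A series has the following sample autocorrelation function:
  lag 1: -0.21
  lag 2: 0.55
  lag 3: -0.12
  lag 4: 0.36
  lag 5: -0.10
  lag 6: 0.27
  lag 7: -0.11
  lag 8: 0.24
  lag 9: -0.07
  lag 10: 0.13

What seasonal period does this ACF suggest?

2

The largest autocorrelation is r_2 = 0.55, with weaker echoes at lags 4 (0.36), 6 (0.27) and 8 (0.24); the remaining lags stay at or below 0.13.
The dominant spike at lag 2 indicates a seasonal period of 2.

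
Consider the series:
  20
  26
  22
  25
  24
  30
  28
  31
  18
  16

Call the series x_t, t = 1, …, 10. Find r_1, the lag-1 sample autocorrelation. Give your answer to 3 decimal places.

0.195

Mean x̄ = (20 + 26 + 22 + 25 + 24 + 30 + 28 + 31 + 18 + 16)/10 = 24.0000
Numerator Σ_{t=1}^{9}(x_t−x̄)(x_{t+1}−x̄) = 44.0000
Denominator Σ(x_t−x̄)² = 226.0000
r_1 = 44.0000 / 226.0000 = 0.195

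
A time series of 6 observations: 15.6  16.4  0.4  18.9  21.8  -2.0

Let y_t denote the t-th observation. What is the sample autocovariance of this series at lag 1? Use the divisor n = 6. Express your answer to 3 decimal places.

Mean ȳ = (15.6 + 16.4 + 0.4 + 18.9 + 21.8 − 2.0)/6 = 11.8500
Deviations: 3.7500, 4.5500, -11.4500, 7.0500, 9.9500, -13.8500
Σ_{t=1}^{5}(y_t−ȳ)(y_{t+1}−ȳ) = -183.4175
γ_1 = -183.4175 / 6 = -30.570

-30.570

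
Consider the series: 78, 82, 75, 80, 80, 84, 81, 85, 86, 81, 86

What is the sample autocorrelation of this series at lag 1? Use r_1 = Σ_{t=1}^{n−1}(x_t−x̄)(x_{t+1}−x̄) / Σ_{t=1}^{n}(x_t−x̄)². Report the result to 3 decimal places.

Mean x̄ = (78 + 82 + 75 + 80 + 80 + 84 + 81 + 85 + 86 + 81 + 86)/11 = 81.6364
Numerator Σ_{t=1}^{10}(x_t−x̄)(x_{t+1}−x̄) = 11.4132
Denominator Σ(x_t−x̄)² = 118.5455
r_1 = 11.4132 / 118.5455 = 0.096

0.096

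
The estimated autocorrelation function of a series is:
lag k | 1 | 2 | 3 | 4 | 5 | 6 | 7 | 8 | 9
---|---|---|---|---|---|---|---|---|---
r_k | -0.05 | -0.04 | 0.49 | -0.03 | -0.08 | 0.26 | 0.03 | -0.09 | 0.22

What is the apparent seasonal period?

3

The largest autocorrelation is r_3 = 0.49, with weaker echoes at lags 6 (0.26) and 9 (0.22); the remaining lags stay at or below 0.03.
The dominant spike at lag 3 indicates a seasonal period of 3.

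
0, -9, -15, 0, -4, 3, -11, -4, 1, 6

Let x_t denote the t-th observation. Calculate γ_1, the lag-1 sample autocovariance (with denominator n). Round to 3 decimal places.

Mean x̄ = (0 − 9 − 15 + 0 − 4 + 3 − 11 − 4 + 1 + 6)/10 = -3.3000
Σ_{t=1}^{9}(x_t−x̄)(x_{t+1}−x̄) = -3.5900
γ_1 = -3.5900 / 10 = -0.359

-0.359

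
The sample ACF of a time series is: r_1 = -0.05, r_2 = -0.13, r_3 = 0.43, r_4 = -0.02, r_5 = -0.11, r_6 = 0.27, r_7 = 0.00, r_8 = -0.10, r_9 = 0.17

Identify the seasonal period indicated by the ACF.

The largest autocorrelation is r_3 = 0.43, with weaker echoes at lags 6 (0.27) and 9 (0.17); the remaining lags stay at or below 0.00.
The dominant spike at lag 3 indicates a seasonal period of 3.

3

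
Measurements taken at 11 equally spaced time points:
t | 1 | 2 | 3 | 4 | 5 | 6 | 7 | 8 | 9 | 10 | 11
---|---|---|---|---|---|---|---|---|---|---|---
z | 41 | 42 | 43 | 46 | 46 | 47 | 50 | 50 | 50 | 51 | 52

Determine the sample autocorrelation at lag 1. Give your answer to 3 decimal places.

0.713

Mean z̄ = (41 + 42 + 43 + 46 + 46 + 47 + 50 + 50 + 50 + 51 + 52)/11 = 47.0909
Numerator Σ_{t=1}^{10}(z_t−z̄)(z_{t+1}−z̄) = 104.8099
Denominator Σ(z_t−z̄)² = 146.9091
r_1 = 104.8099 / 146.9091 = 0.713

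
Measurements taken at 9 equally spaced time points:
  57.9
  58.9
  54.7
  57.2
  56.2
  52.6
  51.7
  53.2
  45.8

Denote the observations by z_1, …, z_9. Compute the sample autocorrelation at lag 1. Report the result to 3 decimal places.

Mean z̄ = (57.9 + 58.9 + 54.7 + 57.2 + 56.2 + 52.6 + 51.7 + 53.2 + 45.8)/9 = 54.2444
Numerator Σ_{t=1}^{8}(z_t−z̄)(z_{t+1}−z̄) = 38.7114
Denominator Σ(z_t−z̄)² = 129.3822
r_1 = 38.7114 / 129.3822 = 0.299

0.299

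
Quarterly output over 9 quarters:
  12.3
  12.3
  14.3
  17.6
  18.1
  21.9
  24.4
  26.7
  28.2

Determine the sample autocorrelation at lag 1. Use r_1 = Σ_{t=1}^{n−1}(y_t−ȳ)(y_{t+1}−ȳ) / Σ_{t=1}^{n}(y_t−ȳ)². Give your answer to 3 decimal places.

0.709

Mean ȳ = (12.3 + 12.3 + 14.3 + 17.6 + 18.1 + 21.9 + 24.4 + 26.7 + 28.2)/9 = 19.5333
Numerator Σ_{t=1}^{8}(y_t−ȳ)(y_{t+1}−ȳ) = 208.1789
Denominator Σ(y_t−ȳ)² = 293.5800
r_1 = 208.1789 / 293.5800 = 0.709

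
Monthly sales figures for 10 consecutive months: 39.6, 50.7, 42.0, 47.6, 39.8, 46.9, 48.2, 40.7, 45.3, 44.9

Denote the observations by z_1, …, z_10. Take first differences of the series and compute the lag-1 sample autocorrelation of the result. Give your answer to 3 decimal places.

First differences Δz: 11.1, -8.7, 5.6, -7.8, 7.1, 1.3, -7.5, 4.6, -0.4
Mean of differences = 0.5889
Numerator Σ(Δz_t−Δz̄)(Δz_{t+1}−Δz̄) = -278.3768
Denominator Σ(Δz_t−Δz̄)² = 417.6489
r_1(Δz) = -278.3768 / 417.6489 = -0.667

-0.667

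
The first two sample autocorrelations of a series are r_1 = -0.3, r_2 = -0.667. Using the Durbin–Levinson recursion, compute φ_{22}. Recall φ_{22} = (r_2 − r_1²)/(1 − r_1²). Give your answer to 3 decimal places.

φ_{22} = (r_2 − r_1²) / (1 − r_1²)
r_1² = (-0.3)² = 0.09
Numerator = -0.667 − 0.0900 = -0.7570; denominator = 1 − 0.0900 = 0.9100
φ_{22} = -0.7570 / 0.9100 = -0.832

-0.832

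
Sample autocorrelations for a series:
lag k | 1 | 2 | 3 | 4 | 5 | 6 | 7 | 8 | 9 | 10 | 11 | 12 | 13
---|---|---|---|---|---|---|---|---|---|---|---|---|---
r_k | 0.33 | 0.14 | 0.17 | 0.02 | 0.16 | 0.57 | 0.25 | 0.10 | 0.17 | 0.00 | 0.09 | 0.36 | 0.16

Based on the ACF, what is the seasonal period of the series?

The largest autocorrelation is r_6 = 0.57, with a weaker echo at lag 12 (0.36); the remaining lags stay at or below 0.33. The elevated value at lag 1 (0.33), dropping to 0.14 at lag 2, reflects decaying short-term dependence rather than seasonality.
The dominant spike at lag 6 indicates a seasonal period of 6.

6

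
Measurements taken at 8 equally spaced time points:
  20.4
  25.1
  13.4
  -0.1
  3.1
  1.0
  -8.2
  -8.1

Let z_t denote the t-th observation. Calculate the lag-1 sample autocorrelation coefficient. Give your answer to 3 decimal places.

Mean z̄ = (20.4 + 25.1 + 13.4 − 0.1 + 3.1 + 1.0 − 8.2 − 8.1)/8 = 5.8250
Numerator Σ_{t=1}^{7}(z_t−z̄)(z_{t+1}−z̄) = 674.3219
Denominator Σ(z_t−z̄)² = 1097.7550
r_1 = 674.3219 / 1097.7550 = 0.614

0.614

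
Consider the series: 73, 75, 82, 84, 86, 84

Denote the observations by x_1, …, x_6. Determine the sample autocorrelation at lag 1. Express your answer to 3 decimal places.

0.529

Mean x̄ = (73 + 75 + 82 + 84 + 86 + 84)/6 = 80.6667
Deviations from mean: -7.6667, -5.6667, 1.3333, 3.3333, 5.3333, 3.3333
Σ(x_t−x̄)(x_{t+1}−x̄) = (43.4444) + (-7.5556) + (4.4444) + (17.7778) + (17.7778) = 75.8889
Denominator Σ(x_t−x̄)² = 143.3333
r_1 = 75.8889 / 143.3333 = 0.529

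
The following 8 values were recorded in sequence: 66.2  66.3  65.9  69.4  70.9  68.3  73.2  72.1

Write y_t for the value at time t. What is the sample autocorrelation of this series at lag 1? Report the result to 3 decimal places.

Mean ȳ = (66.2 + 66.3 + 65.9 + 69.4 + 70.9 + 68.3 + 73.2 + 72.1)/8 = 69.0375
Deviations from mean: -2.8375, -2.7375, -3.1375, 0.3625, 1.8625, -0.7375, 4.1625, 3.0625
Numerator Σ_{t=1}^{7}(y_t−ȳ)(y_{t+1}−ȳ) = 24.1986
Denominator Σ(y_t−ȳ)² = 56.2388
r_1 = 24.1986 / 56.2388 = 0.430

0.430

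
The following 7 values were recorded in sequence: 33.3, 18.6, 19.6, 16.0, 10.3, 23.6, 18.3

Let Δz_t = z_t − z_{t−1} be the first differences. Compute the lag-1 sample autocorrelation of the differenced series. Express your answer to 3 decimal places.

First differences Δz: -14.7, 1.0, -3.6, -5.7, 13.3, -5.3
Mean of differences = -2.5000
Numerator Σ(Δz_t−Δz̄)(Δz_{t+1}−Δz̄) = -137.8300
Denominator Σ(Δz_t−Δz̄)² = 430.0200
r_1(Δz) = -137.8300 / 430.0200 = -0.321

-0.321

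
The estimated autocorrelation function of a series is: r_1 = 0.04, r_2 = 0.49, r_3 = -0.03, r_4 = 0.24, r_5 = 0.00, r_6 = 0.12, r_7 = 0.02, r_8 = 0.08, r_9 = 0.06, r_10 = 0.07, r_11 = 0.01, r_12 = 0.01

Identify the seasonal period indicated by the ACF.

2

The largest autocorrelation is r_2 = 0.49, with a weaker echo at lag 4 (0.24); the remaining lags stay at or below 0.12.
The dominant spike at lag 2 indicates a seasonal period of 2.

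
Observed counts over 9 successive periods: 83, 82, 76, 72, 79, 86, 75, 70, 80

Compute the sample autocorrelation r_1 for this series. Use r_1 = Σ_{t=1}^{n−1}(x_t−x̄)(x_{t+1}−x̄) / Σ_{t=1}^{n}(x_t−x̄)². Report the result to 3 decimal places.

Mean x̄ = (83 + 82 + 76 + 72 + 79 + 86 + 75 + 70 + 80)/9 = 78.1111
Numerator Σ_{t=1}^{8}(x_t−x̄)(x_{t+1}−x̄) = 10.6543
Denominator Σ(x_t−x̄)² = 222.8889
r_1 = 10.6543 / 222.8889 = 0.048

0.048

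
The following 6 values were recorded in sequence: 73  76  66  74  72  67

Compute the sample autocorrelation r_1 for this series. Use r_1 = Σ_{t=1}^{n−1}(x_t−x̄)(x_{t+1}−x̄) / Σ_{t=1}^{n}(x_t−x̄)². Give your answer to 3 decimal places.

-0.409

Mean x̄ = (73 + 76 + 66 + 74 + 72 + 67)/6 = 71.3333
Σ(x_t−x̄)(x_{t+1}−x̄) = (7.7778) + (-24.8889) + (-14.2222) + (1.7778) + (-2.8889) = -32.4444
Denominator Σ(x_t−x̄)² = 79.3333
r_1 = -32.4444 / 79.3333 = -0.409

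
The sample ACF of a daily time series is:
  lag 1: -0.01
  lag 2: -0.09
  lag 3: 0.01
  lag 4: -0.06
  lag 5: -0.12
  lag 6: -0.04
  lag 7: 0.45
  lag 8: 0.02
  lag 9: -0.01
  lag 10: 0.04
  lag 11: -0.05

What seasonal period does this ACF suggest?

7

The largest autocorrelation is r_7 = 0.45; the remaining lags stay at or below 0.04.
The dominant spike at lag 7 indicates a seasonal period of 7.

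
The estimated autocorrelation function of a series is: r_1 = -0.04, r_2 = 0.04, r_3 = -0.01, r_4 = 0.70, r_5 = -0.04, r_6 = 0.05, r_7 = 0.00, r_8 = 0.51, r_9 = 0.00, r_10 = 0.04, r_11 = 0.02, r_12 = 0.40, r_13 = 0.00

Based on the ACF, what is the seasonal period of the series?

The largest autocorrelation is r_4 = 0.70, with weaker echoes at lags 8 (0.51) and 12 (0.40); the remaining lags stay at or below 0.05.
The dominant spike at lag 4 indicates a seasonal period of 4.

4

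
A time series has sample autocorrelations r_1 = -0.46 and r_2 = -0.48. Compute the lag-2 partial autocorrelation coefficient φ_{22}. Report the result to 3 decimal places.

φ_{22} = (r_2 − r_1²) / (1 − r_1²)
r_1² = (-0.46)² = 0.2116
Numerator = -0.48 − 0.2116 = -0.6916; denominator = 1 − 0.2116 = 0.7884
φ_{22} = -0.6916 / 0.7884 = -0.877

-0.877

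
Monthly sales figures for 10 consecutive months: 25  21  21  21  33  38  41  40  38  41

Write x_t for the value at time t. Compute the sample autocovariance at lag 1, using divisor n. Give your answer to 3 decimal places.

Mean x̄ = (25 + 21 + 21 + 21 + 33 + 38 + 41 + 40 + 38 + 41)/10 = 31.9000
Σ_{t=1}^{9}(x_t−x̄)(x_{t+1}−x̄) = 541.6900
γ_1 = 541.6900 / 10 = 54.169

54.169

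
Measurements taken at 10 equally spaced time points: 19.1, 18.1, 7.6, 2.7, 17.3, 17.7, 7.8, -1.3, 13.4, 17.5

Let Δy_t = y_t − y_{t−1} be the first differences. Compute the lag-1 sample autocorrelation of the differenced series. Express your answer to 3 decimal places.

First differences Δy: -1.0, -10.5, -4.9, 14.6, 0.4, -9.9, -9.1, 14.7, 4.1
Mean of differences = -0.1778
Numerator Σ(Δy_t−Δȳ)(Δy_{t+1}−Δȳ) = 8.0128
Denominator Σ(Δy_t−Δȳ)² = 762.0156
r_1(Δy) = 8.0128 / 762.0156 = 0.011

0.011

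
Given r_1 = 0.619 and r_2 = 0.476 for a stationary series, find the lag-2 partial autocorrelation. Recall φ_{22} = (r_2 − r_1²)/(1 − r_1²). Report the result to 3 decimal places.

0.151

φ_{22} = (r_2 − r_1²) / (1 − r_1²)
r_1² = (0.619)² = 0.383161
Numerator = 0.476 − 0.3832 = 0.0928; denominator = 1 − 0.3832 = 0.6168
φ_{22} = 0.0928 / 0.6168 = 0.151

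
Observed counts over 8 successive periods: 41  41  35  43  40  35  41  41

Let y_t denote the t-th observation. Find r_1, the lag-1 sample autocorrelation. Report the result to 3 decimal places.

-0.404

Mean ȳ = (41 + 41 + 35 + 43 + 40 + 35 + 41 + 41)/8 = 39.6250
Deviations from mean: 1.3750, 1.3750, -4.6250, 3.3750, 0.3750, -4.6250, 1.3750, 1.3750
Σ(y_t−ȳ)(y_{t+1}−ȳ) = (1.8906) + (-6.3594) + (-15.6094) + (1.2656) + (-1.7344) + (-6.3594) + (1.8906) = -25.0156
Denominator Σ(y_t−ȳ)² = 61.8750
r_1 = -25.0156 / 61.8750 = -0.404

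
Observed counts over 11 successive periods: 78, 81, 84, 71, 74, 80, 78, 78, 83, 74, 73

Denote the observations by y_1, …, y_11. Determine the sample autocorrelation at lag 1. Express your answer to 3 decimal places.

-0.021

Mean ȳ = (78 + 81 + 84 + 71 + 74 + 80 + 78 + 78 + 83 + 74 + 73)/11 = 77.6364
Numerator Σ_{t=1}^{10}(y_t−ȳ)(y_{t+1}−ȳ) = -3.7686
Denominator Σ(y_t−ȳ)² = 178.5455
r_1 = -3.7686 / 178.5455 = -0.021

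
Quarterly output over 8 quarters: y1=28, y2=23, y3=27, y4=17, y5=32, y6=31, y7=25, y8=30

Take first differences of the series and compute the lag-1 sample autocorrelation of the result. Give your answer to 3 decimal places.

First differences Δy: -5, 4, -10, 15, -1, -6, 5
Mean of differences = 0.2857
Numerator Σ(Δy_t−Δȳ)(Δy_{t+1}−Δȳ) = -249.6531
Denominator Σ(Δy_t−Δȳ)² = 427.4286
r_1(Δy) = -249.6531 / 427.4286 = -0.584

-0.584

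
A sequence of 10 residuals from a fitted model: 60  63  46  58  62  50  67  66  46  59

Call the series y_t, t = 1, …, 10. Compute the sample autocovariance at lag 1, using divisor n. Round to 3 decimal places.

Mean ȳ = (60 + 63 + 46 + 58 + 62 + 50 + 67 + 66 + 46 + 59)/10 = 57.7000
Σ_{t=1}^{9}(y_t−ȳ)(y_{t+1}−ȳ) = -191.8900
γ_1 = -191.8900 / 10 = -19.189

-19.189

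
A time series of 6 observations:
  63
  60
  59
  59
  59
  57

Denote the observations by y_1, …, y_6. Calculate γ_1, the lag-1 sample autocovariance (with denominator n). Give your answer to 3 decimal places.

Mean ȳ = (63 + 60 + 59 + 59 + 59 + 57)/6 = 59.5000
Σ_{t=1}^{5}(y_t−ȳ)(y_{t+1}−ȳ) = 3.2500
γ_1 = 3.2500 / 6 = 0.542

0.542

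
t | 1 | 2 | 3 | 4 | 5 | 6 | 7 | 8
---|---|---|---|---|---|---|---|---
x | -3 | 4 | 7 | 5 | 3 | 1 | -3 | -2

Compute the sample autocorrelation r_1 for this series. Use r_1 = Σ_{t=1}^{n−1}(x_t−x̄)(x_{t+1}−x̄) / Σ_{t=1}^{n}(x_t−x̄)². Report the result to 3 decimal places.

0.425

Mean x̄ = (-3 + 4 + 7 + 5 + 3 + 1 − 3 − 2)/8 = 1.5000
Σ(x_t−x̄)(x_{t+1}−x̄) = (-11.2500) + (13.7500) + (19.2500) + (5.2500) + (-0.7500) + (2.2500) + (15.7500) = 44.2500
Denominator Σ(x_t−x̄)² = 104.0000
r_1 = 44.2500 / 104.0000 = 0.425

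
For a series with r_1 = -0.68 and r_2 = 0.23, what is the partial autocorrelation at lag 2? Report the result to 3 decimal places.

-0.432

φ_{22} = (r_2 − r_1²) / (1 − r_1²)
r_1² = (-0.68)² = 0.4624
Numerator = 0.23 − 0.4624 = -0.2324; denominator = 1 − 0.4624 = 0.5376
φ_{22} = -0.2324 / 0.5376 = -0.432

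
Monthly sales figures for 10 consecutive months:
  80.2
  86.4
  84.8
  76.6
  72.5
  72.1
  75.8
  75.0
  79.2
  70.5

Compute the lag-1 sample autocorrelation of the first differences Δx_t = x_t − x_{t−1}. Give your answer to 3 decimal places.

First differences Δx: 6.2, -1.6, -8.2, -4.1, -0.4, 3.7, -0.8, 4.2, -8.7
Mean of differences = -1.0778
Numerator Σ(Δx_t−Δx̄)(Δx_{t+1}−Δx̄) = -14.8016
Denominator Σ(Δx_t−Δx̄)² = 222.4156
r_1(Δx) = -14.8016 / 222.4156 = -0.067

-0.067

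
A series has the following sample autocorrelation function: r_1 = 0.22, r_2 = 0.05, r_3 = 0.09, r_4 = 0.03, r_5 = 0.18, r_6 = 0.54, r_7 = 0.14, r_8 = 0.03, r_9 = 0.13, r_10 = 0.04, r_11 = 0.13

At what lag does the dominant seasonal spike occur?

The largest autocorrelation is r_6 = 0.54; the remaining lags stay at or below 0.22. The elevated value at lag 1 (0.22), dropping to 0.05 at lag 2, reflects decaying short-term dependence rather than seasonality.
The dominant spike at lag 6 indicates a seasonal period of 6.

6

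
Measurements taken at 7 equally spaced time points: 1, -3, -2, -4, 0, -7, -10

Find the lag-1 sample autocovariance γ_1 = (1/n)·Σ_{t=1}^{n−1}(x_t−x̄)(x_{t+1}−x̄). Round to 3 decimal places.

1.586

Mean x̄ = (1 − 3 − 2 − 4 + 0 − 7 − 10)/7 = -3.5714
Deviations: 4.5714, 0.5714, 1.5714, -0.4286, 3.5714, -3.4286, -6.4286
Σ_{t=1}^{6}(x_t−x̄)(x_{t+1}−x̄) = 11.1020
γ_1 = 11.1020 / 7 = 1.586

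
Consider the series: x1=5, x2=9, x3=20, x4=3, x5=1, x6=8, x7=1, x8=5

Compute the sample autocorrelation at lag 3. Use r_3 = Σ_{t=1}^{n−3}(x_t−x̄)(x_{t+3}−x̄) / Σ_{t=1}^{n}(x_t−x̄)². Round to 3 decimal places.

Mean x̄ = (5 + 9 + 20 + 3 + 1 + 8 + 1 + 5)/8 = 6.5000
Σ(x_t−x̄)(x_{t+3}−x̄) = (5.2500) + (-13.7500) + (20.2500) + (19.2500) + (8.2500) = 39.2500
Denominator Σ(x_t−x̄)² = 268.0000
r_3 = 39.2500 / 268.0000 = 0.146

0.146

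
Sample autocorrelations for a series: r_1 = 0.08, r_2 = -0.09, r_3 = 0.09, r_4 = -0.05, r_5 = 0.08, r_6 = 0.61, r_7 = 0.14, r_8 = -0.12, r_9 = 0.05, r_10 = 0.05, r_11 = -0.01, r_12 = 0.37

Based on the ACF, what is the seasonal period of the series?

The largest autocorrelation is r_6 = 0.61, with a weaker echo at lag 12 (0.37); the remaining lags stay at or below 0.14.
The dominant spike at lag 6 indicates a seasonal period of 6.

6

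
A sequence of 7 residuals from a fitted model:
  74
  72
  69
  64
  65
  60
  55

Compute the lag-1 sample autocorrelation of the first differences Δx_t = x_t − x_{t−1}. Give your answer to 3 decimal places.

-0.417

First differences Δx: -2, -3, -5, 1, -5, -5
Mean of differences = -3.1667
Numerator Σ(Δx_t−Δx̄)(Δx_{t+1}−Δx̄) = -12.0278
Denominator Σ(Δx_t−Δx̄)² = 28.8333
r_1(Δx) = -12.0278 / 28.8333 = -0.417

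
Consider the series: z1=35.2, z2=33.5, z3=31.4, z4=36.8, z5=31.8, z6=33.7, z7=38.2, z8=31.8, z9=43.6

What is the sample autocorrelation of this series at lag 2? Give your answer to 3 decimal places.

Mean z̄ = (35.2 + 33.5 + 31.4 + 36.8 + 31.8 + 33.7 + 38.2 + 31.8 + 43.6)/9 = 35.1111
Σ(z_t−z̄)(z_{t+2}−z̄) = (-0.3299) + (-2.7210) + (12.2879) + (-2.3832) + (-10.2277) + (4.6723) + (26.2212) = 27.5198
Denominator Σ(z_t−z̄)² = 124.7489
r_2 = 27.5198 / 124.7489 = 0.221

0.221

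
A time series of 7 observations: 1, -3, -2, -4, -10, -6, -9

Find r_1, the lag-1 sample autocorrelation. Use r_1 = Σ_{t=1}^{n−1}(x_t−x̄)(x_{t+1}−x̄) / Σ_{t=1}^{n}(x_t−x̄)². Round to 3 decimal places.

0.273

Mean x̄ = (1 − 3 − 2 − 4 − 10 − 6 − 9)/7 = -4.7143
Deviations from mean: 5.7143, 1.7143, 2.7143, 0.7143, -5.2857, -1.2857, -4.2857
Numerator Σ_{t=1}^{6}(x_t−x̄)(x_{t+1}−x̄) = 24.9184
Denominator Σ(x_t−x̄)² = 91.4286
r_1 = 24.9184 / 91.4286 = 0.273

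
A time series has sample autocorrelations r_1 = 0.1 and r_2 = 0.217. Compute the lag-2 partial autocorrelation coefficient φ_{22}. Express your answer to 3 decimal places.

φ_{22} = (r_2 − r_1²) / (1 − r_1²)
r_1² = (0.1)² = 0.01
Numerator = 0.217 − 0.0100 = 0.2070; denominator = 1 − 0.0100 = 0.9900
φ_{22} = 0.2070 / 0.9900 = 0.209

0.209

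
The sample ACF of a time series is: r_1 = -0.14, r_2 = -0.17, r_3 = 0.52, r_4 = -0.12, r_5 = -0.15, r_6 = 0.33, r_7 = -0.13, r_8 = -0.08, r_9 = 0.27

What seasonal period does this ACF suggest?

The largest autocorrelation is r_3 = 0.52, with weaker echoes at lags 6 (0.33) and 9 (0.27); the remaining lags stay at or below -0.08.
The dominant spike at lag 3 indicates a seasonal period of 3.

3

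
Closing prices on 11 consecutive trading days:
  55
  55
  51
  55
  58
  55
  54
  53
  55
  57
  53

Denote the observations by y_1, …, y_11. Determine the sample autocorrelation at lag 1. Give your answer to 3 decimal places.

-0.078

Mean ȳ = (55 + 55 + 51 + 55 + 58 + 55 + 54 + 53 + 55 + 57 + 53)/11 = 54.6364
Numerator Σ_{t=1}^{10}(y_t−ȳ)(y_{t+1}−ȳ) = -2.8595
Denominator Σ(y_t−ȳ)² = 36.5455
r_1 = -2.8595 / 36.5455 = -0.078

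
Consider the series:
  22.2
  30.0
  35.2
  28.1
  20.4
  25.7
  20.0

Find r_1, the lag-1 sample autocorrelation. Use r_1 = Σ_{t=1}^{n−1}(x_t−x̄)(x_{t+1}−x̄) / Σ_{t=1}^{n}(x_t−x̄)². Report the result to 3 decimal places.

0.177

Mean x̄ = (22.2 + 30.0 + 35.2 + 28.1 + 20.4 + 25.7 + 20.0)/7 = 25.9429
Deviations from mean: -3.7429, 4.0571, 9.2571, 2.1571, -5.5429, -0.2429, -5.9429
Numerator Σ_{t=1}^{6}(x_t−x̄)(x_{t+1}−x̄) = 33.1739
Denominator Σ(x_t−x̄)² = 186.9171
r_1 = 33.1739 / 186.9171 = 0.177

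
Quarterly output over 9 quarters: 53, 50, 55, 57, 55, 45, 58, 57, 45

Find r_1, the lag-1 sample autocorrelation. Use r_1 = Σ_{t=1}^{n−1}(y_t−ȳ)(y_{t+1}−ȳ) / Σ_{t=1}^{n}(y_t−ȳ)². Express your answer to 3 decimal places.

-0.281

Mean ȳ = (53 + 50 + 55 + 57 + 55 + 45 + 58 + 57 + 45)/9 = 52.7778
Numerator Σ_{t=1}^{8}(y_t−ȳ)(y_{t+1}−ȳ) = -56.7160
Denominator Σ(y_t−ȳ)² = 201.5556
r_1 = -56.7160 / 201.5556 = -0.281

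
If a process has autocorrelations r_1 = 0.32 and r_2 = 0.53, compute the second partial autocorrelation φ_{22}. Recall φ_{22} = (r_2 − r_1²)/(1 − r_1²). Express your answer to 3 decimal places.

0.476

φ_{22} = (r_2 − r_1²) / (1 − r_1²)
r_1² = (0.32)² = 0.1024
Numerator = 0.53 − 0.1024 = 0.4276; denominator = 1 − 0.1024 = 0.8976
φ_{22} = 0.4276 / 0.8976 = 0.476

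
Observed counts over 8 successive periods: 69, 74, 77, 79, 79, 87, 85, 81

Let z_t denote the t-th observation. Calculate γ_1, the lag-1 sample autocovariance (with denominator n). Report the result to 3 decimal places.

Mean z̄ = (69 + 74 + 77 + 79 + 79 + 87 + 85 + 81)/8 = 78.8750
Deviations: -9.8750, -4.8750, -1.8750, 0.1250, 0.1250, 8.1250, 6.1250, 2.1250
Σ_{t=1}^{7}(z_t−z̄)(z_{t+1}−z̄) = 120.8594
γ_1 = 120.8594 / 8 = 15.107

15.107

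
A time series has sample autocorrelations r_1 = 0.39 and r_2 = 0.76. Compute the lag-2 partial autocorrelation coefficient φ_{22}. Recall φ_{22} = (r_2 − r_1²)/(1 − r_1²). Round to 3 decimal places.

0.717

φ_{22} = (r_2 − r_1²) / (1 − r_1²)
r_1² = (0.39)² = 0.1521
Numerator = 0.76 − 0.1521 = 0.6079; denominator = 1 − 0.1521 = 0.8479
φ_{22} = 0.6079 / 0.8479 = 0.717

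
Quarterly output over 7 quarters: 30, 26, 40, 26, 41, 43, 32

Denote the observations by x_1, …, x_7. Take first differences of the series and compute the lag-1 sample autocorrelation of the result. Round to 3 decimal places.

-0.607

First differences Δx: -4, 14, -14, 15, 2, -11
Mean of differences = 0.3333
Numerator Σ(Δx_t−Δx̄)(Δx_{t+1}−Δx̄) = -459.7778
Denominator Σ(Δx_t−Δx̄)² = 757.3333
r_1(Δx) = -459.7778 / 757.3333 = -0.607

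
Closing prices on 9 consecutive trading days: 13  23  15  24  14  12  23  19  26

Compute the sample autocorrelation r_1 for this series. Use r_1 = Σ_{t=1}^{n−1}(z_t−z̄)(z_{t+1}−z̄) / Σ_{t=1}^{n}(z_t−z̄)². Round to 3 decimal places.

Mean z̄ = (13 + 23 + 15 + 24 + 14 + 12 + 23 + 19 + 26)/9 = 18.7778
Numerator Σ_{t=1}^{8}(z_t−z̄)(z_{t+1}−z̄) = -78.7160
Denominator Σ(z_t−z̄)² = 231.5556
r_1 = -78.7160 / 231.5556 = -0.340

-0.340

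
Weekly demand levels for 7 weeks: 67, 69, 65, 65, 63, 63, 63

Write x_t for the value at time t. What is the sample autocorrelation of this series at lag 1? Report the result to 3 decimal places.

0.500

Mean x̄ = (67 + 69 + 65 + 65 + 63 + 63 + 63)/7 = 65.0000
Deviations from mean: 2.0000, 4.0000, 0.0000, 0.0000, -2.0000, -2.0000, -2.0000
Numerator Σ_{t=1}^{6}(x_t−x̄)(x_{t+1}−x̄) = 16.0000
Denominator Σ(x_t−x̄)² = 32.0000
r_1 = 16.0000 / 32.0000 = 0.500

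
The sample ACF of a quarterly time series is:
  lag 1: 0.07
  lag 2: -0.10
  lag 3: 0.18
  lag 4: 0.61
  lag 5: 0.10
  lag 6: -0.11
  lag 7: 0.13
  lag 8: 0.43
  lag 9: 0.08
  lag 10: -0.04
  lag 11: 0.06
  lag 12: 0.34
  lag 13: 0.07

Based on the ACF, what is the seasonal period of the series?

The largest autocorrelation is r_4 = 0.61, with weaker echoes at lags 8 (0.43) and 12 (0.34); the remaining lags stay at or below 0.18.
The dominant spike at lag 4 indicates a seasonal period of 4.

4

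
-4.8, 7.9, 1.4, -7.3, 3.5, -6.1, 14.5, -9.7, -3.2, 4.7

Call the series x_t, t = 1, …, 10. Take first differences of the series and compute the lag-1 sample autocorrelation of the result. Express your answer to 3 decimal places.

First differences Δx: 12.7, -6.5, -8.7, 10.8, -9.6, 20.6, -24.2, 6.5, 7.9
Mean of differences = 1.0556
Numerator Σ(Δx_t−Δx̄)(Δx_{t+1}−Δx̄) = -1015.2675
Denominator Σ(Δx_t−Δx̄)² = 1592.6622
r_1(Δx) = -1015.2675 / 1592.6622 = -0.637

-0.637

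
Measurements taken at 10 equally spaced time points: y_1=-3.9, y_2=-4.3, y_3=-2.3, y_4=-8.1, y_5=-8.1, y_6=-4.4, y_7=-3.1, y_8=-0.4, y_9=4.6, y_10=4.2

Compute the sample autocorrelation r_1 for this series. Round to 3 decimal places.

Mean ȳ = (-3.9 − 4.3 − 2.3 − 8.1 − 8.1 − 4.4 − 3.1 − 0.4 + 4.6 + 4.2)/10 = -2.5800
Numerator Σ_{t=1}^{9}(y_t−ȳ)(y_{t+1}−ȳ) = 104.9056
Denominator Σ(y_t−ȳ)² = 171.5760
r_1 = 104.9056 / 171.5760 = 0.611

0.611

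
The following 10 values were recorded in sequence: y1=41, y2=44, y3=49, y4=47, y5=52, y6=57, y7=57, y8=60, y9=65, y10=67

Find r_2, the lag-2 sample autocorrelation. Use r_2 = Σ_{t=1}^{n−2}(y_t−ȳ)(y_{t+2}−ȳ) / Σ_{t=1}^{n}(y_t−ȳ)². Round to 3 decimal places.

0.357

Mean ȳ = (41 + 44 + 49 + 47 + 52 + 57 + 57 + 60 + 65 + 67)/10 = 53.9000
Numerator Σ_{t=1}^{8}(y_t−ȳ)(y_{t+2}−ȳ) = 246.7800
Denominator Σ(y_t−ȳ)² = 690.9000
r_2 = 246.7800 / 690.9000 = 0.357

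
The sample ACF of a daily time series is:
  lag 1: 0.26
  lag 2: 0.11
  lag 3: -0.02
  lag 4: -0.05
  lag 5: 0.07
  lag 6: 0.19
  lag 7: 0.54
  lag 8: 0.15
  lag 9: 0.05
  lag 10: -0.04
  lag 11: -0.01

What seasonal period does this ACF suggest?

7

The largest autocorrelation is r_7 = 0.54; the remaining lags stay at or below 0.26. The elevated value at lag 1 (0.26), dropping to 0.11 at lag 2, reflects decaying short-term dependence rather than seasonality.
The dominant spike at lag 7 indicates a seasonal period of 7.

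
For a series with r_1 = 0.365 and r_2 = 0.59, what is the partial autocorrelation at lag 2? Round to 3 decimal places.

φ_{22} = (r_2 − r_1²) / (1 − r_1²)
r_1² = (0.365)² = 0.133225
Numerator = 0.59 − 0.1332 = 0.4568; denominator = 1 − 0.1332 = 0.8668
φ_{22} = 0.4568 / 0.8668 = 0.527

0.527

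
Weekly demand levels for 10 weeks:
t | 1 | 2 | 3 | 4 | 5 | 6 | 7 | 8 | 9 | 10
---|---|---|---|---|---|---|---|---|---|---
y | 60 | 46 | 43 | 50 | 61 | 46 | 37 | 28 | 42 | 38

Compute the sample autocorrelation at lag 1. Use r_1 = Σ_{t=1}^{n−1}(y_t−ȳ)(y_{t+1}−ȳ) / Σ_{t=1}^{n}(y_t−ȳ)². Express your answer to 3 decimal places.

Mean ȳ = (60 + 46 + 43 + 50 + 61 + 46 + 37 + 28 + 42 + 38)/10 = 45.1000
Numerator Σ_{t=1}^{9}(y_t−ȳ)(y_{t+1}−ȳ) = 299.6900
Denominator Σ(y_t−ȳ)² = 922.9000
r_1 = 299.6900 / 922.9000 = 0.325

0.325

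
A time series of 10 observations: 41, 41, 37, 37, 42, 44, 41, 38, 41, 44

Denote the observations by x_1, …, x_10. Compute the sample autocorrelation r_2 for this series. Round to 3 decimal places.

-0.636

Mean x̄ = (41 + 41 + 37 + 37 + 42 + 44 + 41 + 38 + 41 + 44)/10 = 40.6000
Numerator Σ_{t=1}^{8}(x_t−x̄)(x_{t+2}−x̄) = -37.1200
Denominator Σ(x_t−x̄)² = 58.4000
r_2 = -37.1200 / 58.4000 = -0.636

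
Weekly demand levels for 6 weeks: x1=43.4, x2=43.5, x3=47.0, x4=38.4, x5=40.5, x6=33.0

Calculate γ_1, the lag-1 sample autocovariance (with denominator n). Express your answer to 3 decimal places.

Mean x̄ = (43.4 + 43.5 + 47.0 + 38.4 + 40.5 + 33.0)/6 = 40.9667
Σ_{t=1}^{5}(x_t−x̄)(x_{t+1}−x̄) = 10.8789
γ_1 = 10.8789 / 6 = 1.813

1.813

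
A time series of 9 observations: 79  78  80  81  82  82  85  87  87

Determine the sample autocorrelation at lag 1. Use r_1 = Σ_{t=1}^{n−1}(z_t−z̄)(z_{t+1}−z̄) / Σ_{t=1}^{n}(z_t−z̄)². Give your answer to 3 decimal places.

Mean z̄ = (79 + 78 + 80 + 81 + 82 + 82 + 85 + 87 + 87)/9 = 82.3333
Numerator Σ_{t=1}^{8}(z_t−z̄)(z_{t+1}−z̄) = 61.5556
Denominator Σ(z_t−z̄)² = 88.0000
r_1 = 61.5556 / 88.0000 = 0.699

0.699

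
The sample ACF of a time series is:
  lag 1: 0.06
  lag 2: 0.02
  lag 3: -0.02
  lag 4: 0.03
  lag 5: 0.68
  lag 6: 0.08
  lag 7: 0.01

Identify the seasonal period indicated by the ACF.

5

The largest autocorrelation is r_5 = 0.68; the remaining lags stay at or below 0.08.
The dominant spike at lag 5 indicates a seasonal period of 5.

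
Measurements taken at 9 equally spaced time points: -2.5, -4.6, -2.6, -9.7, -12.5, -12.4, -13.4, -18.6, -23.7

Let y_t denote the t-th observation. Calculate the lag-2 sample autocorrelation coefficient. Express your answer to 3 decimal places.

Mean ȳ = (-2.5 − 4.6 − 2.6 − 9.7 − 12.5 − 12.4 − 13.4 − 18.6 − 23.7)/9 = -11.1111
Σ(y_t−ȳ)(y_{t+2}−ȳ) = (73.2901) + (9.1879) + (-11.8210) + (-1.8188) + (3.1790) + (9.6523) + (28.8146) = 110.4842
Denominator Σ(y_t−ȳ)² = 414.3689
r_2 = 110.4842 / 414.3689 = 0.267

0.267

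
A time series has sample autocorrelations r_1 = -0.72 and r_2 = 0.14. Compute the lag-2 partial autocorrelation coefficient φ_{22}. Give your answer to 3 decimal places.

φ_{22} = (r_2 − r_1²) / (1 − r_1²)
r_1² = (-0.72)² = 0.5184
Numerator = 0.14 − 0.5184 = -0.3784; denominator = 1 − 0.5184 = 0.4816
φ_{22} = -0.3784 / 0.4816 = -0.786

-0.786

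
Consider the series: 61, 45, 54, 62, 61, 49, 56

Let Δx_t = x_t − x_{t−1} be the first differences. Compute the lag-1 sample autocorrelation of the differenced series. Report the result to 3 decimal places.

-0.253

First differences Δx: -16, 9, 8, -1, -12, 7
Mean of differences = -0.8333
Numerator Σ(Δx_t−Δx̄)(Δx_{t+1}−Δx̄) = -149.3611
Denominator Σ(Δx_t−Δx̄)² = 590.8333
r_1(Δx) = -149.3611 / 590.8333 = -0.253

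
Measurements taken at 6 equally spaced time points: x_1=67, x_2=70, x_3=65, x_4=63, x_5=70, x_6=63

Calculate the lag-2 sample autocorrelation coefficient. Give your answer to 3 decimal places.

-0.134

Mean x̄ = (67 + 70 + 65 + 63 + 70 + 63)/6 = 66.3333
Σ(x_t−x̄)(x_{t+2}−x̄) = (-0.8889) + (-12.2222) + (-4.8889) + (11.1111) = -6.8889
Denominator Σ(x_t−x̄)² = 51.3333
r_2 = -6.8889 / 51.3333 = -0.134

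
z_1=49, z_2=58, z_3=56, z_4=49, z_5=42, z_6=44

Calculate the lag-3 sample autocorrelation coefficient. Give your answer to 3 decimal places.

Mean z̄ = (49 + 58 + 56 + 49 + 42 + 44)/6 = 49.6667
Deviations from mean: -0.6667, 8.3333, 6.3333, -0.6667, -7.6667, -5.6667
Numerator Σ_{t=1}^{3}(z_t−z̄)(z_{t+3}−z̄) = -99.3333
Denominator Σ(z_t−z̄)² = 201.3333
r_3 = -99.3333 / 201.3333 = -0.493

-0.493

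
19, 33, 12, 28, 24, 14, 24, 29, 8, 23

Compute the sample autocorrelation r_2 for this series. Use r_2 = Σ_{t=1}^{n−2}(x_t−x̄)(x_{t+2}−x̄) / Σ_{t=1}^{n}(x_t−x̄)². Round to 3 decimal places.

-0.080

Mean x̄ = (19 + 33 + 12 + 28 + 24 + 14 + 24 + 29 + 8 + 23)/10 = 21.4000
Numerator Σ_{t=1}^{8}(x_t−x̄)(x_{t+2}−x̄) = -46.3200
Denominator Σ(x_t−x̄)² = 580.4000
r_2 = -46.3200 / 580.4000 = -0.080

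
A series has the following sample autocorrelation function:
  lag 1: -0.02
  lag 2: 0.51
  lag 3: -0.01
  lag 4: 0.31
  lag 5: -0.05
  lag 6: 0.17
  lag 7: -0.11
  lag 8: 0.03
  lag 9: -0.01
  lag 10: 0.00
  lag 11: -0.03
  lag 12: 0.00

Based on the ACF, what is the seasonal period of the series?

The largest autocorrelation is r_2 = 0.51, with weaker echoes at lags 4 (0.31) and 6 (0.17); the remaining lags stay at or below 0.03.
The dominant spike at lag 2 indicates a seasonal period of 2.

2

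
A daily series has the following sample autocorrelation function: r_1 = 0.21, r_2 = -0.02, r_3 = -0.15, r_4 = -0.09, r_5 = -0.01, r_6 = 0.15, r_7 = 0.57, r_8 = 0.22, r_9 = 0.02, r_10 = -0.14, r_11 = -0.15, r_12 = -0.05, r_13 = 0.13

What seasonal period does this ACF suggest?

7

The largest autocorrelation is r_7 = 0.57; the remaining lags stay at or below 0.22.
The dominant spike at lag 7 indicates a seasonal period of 7.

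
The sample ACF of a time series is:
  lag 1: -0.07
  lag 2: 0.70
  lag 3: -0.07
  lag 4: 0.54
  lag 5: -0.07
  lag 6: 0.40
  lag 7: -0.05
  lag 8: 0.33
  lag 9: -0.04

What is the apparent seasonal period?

The largest autocorrelation is r_2 = 0.70, with weaker echoes at lags 4 (0.54), 6 (0.40) and 8 (0.33); the remaining lags stay at or below -0.04.
The dominant spike at lag 2 indicates a seasonal period of 2.

2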